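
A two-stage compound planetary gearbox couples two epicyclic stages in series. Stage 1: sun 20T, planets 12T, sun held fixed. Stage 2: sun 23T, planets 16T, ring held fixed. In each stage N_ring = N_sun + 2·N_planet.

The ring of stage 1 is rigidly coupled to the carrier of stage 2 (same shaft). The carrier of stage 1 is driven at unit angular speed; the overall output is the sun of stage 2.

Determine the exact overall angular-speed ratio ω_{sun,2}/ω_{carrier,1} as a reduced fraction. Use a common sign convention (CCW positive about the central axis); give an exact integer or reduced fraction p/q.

1248/253

Stage 1: N_ring = 20 + 2·12 = 44
Stage 1: 20(ω_s−ω_c) = −44(ω_r−ω_c),  ω_s=0, ω_c=1
Stage 1: ω_r = 1 − (20/44)(0−1) = 16/11
  ⇒ ω_r¹/ω_c¹ = 16/11
Stage 2: N_ring = 23 + 2·16 = 55
Stage 2: 23(ω_s−ω_c) = −55(ω_r−ω_c),  ω_r=0, ω_c=1
Stage 2: ω_s = 1 − (55/23)(0−1) = 78/23
  ⇒ ω_s²/ω_c² = 78/23
Coupling ω_c² = ω_r¹ ⇒ overall = 16/11 × 78/23 = 1248/253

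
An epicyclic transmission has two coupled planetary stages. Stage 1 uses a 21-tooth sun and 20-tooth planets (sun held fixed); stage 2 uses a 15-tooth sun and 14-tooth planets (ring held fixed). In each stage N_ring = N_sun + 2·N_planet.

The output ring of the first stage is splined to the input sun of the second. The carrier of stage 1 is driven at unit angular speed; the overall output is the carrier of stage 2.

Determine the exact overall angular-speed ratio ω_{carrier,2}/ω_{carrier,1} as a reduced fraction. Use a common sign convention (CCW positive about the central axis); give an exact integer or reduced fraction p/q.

615/1769

Stage 1: N_ring = 21 + 2·20 = 61
Stage 1: 21(ω_s−ω_c) = −61(ω_r−ω_c),  ω_s=0, ω_c=1
Stage 1: ω_r = 1 − (21/61)(0−1) = 82/61
  ⇒ ω_r¹/ω_c¹ = 82/61
Stage 2: N_ring = 15 + 2·14 = 43
Stage 2: 15(ω_s−ω_c) = −43(ω_r−ω_c),  ω_r=0, ω_s=1
Stage 2: 15(1−ω_c) = −43(0−ω_c)  ⇒  58ω_c = 15  ⇒  ω_c = 15/58
  ⇒ ω_c²/ω_s² = 15/58
Coupling ω_s² = ω_r¹ ⇒ overall = 82/61 × 15/58 = 615/1769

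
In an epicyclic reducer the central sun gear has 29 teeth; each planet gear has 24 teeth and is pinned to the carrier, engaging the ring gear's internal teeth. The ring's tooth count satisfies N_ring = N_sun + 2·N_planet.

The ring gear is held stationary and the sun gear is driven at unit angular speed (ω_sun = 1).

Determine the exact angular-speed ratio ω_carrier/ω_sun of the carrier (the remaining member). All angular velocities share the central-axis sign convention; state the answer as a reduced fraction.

29/106

N_ring = 29 + 2·24 = 77
29(ω_s−ω_c) = −77(ω_r−ω_c),  ω_r=0, ω_s=1
29(1−ω_c) = −77(0−ω_c)  ⇒  106ω_c = 29  ⇒  ω_c = 29/106
ω_c/ω_s = 29/106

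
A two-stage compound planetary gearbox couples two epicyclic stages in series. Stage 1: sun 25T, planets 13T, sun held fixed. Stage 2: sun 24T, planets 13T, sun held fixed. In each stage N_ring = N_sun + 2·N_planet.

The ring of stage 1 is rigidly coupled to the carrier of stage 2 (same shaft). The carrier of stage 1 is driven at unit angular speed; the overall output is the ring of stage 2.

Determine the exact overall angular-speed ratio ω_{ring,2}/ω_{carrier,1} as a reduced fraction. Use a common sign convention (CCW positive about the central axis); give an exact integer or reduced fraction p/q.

Stage 1: N_ring = 25 + 2·13 = 51
Stage 1: 25(ω_s−ω_c) = −51(ω_r−ω_c),  ω_s=0, ω_c=1
Stage 1: ω_r = 1 − (25/51)(0−1) = 76/51
  ⇒ ω_r¹/ω_c¹ = 76/51
Stage 2: N_ring = 24 + 2·13 = 50
Stage 2: 24(ω_s−ω_c) = −50(ω_r−ω_c),  ω_s=0, ω_c=1
Stage 2: ω_r = 1 − (24/50)(0−1) = 37/25
  ⇒ ω_r²/ω_c² = 37/25
Coupling ω_c² = ω_r¹ ⇒ overall = 76/51 × 37/25 = 2812/1275

2812/1275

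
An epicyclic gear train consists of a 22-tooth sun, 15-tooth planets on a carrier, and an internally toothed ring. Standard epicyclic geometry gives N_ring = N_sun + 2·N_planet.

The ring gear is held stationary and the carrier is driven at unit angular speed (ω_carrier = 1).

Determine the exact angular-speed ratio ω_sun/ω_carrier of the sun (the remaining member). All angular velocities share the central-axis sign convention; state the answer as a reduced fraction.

N_ring = 22 + 2·15 = 52
22(ω_s−ω_c) = −52(ω_r−ω_c),  ω_r=0, ω_c=1
ω_s = 1 − (52/22)(0−1) = 37/11
ω_s/ω_c = 37/11

37/11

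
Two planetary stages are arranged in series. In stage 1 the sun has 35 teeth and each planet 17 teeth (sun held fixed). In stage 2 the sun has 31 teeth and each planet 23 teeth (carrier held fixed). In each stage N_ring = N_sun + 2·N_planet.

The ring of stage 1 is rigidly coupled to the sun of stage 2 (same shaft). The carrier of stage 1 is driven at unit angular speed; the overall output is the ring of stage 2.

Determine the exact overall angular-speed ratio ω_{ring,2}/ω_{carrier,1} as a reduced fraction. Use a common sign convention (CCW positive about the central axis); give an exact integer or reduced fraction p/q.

Stage 1: N_ring = 35 + 2·17 = 69
Stage 1: 35(ω_s−ω_c) = −69(ω_r−ω_c),  ω_s=0, ω_c=1
Stage 1: ω_r = 1 − (35/69)(0−1) = 104/69
  ⇒ ω_r¹/ω_c¹ = 104/69
Stage 2: N_ring = 31 + 2·23 = 77
Stage 2: 31(ω_s−ω_c) = −77(ω_r−ω_c),  ω_c=0, ω_s=1
Stage 2: ω_r = 0 − (31/77)(1−0) = -31/77
  ⇒ ω_r²/ω_s² = -31/77
Coupling ω_s² = ω_r¹ ⇒ overall = 104/69 × -31/77 = -3224/5313

-3224/5313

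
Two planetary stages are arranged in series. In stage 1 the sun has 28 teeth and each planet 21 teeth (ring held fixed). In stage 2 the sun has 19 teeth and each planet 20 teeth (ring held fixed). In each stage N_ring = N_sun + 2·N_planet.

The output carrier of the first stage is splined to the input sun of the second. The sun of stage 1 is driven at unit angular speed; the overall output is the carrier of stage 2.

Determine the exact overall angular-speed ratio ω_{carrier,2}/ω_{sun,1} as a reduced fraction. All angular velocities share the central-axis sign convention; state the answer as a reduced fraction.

Stage 1: N_ring = 28 + 2·21 = 70
Stage 1: 28(ω_s−ω_c) = −70(ω_r−ω_c),  ω_r=0, ω_s=1
Stage 1: 28(1−ω_c) = −70(0−ω_c)  ⇒  98ω_c = 28  ⇒  ω_c = 2/7
  ⇒ ω_c¹/ω_s¹ = 2/7
Stage 2: N_ring = 19 + 2·20 = 59
Stage 2: 19(ω_s−ω_c) = −59(ω_r−ω_c),  ω_r=0, ω_s=1
Stage 2: 19(1−ω_c) = −59(0−ω_c)  ⇒  78ω_c = 19  ⇒  ω_c = 19/78
  ⇒ ω_c²/ω_s² = 19/78
Coupling ω_s² = ω_c¹ ⇒ overall = 2/7 × 19/78 = 19/273

19/273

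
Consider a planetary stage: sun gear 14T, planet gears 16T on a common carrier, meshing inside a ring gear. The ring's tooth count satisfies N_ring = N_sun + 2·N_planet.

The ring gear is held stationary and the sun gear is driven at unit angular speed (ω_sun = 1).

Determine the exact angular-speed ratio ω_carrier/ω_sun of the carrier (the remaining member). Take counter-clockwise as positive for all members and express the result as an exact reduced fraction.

7/30

N_ring = 14 + 2·16 = 46
14(ω_s−ω_c) = −46(ω_r−ω_c),  ω_r=0, ω_s=1
14(1−ω_c) = −46(0−ω_c)  ⇒  60ω_c = 14  ⇒  ω_c = 7/30
ω_c/ω_s = 7/30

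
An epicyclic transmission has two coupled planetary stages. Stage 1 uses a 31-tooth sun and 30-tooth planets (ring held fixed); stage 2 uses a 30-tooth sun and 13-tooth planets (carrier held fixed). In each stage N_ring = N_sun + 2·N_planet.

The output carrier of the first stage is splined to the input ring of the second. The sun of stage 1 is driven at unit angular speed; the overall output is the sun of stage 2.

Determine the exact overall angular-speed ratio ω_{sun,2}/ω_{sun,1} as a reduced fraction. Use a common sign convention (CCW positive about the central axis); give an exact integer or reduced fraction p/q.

Stage 1: N_ring = 31 + 2·30 = 91
Stage 1: 31(ω_s−ω_c) = −91(ω_r−ω_c),  ω_r=0, ω_s=1
Stage 1: 31(1−ω_c) = −91(0−ω_c)  ⇒  122ω_c = 31  ⇒  ω_c = 31/122
  ⇒ ω_c¹/ω_s¹ = 31/122
Stage 2: N_ring = 30 + 2·13 = 56
Stage 2: 30(ω_s−ω_c) = −56(ω_r−ω_c),  ω_c=0, ω_r=1
Stage 2: ω_s = 0 − (56/30)(1−0) = -28/15
  ⇒ ω_s²/ω_r² = -28/15
Coupling ω_r² = ω_c¹ ⇒ overall = 31/122 × -28/15 = -434/915

-434/915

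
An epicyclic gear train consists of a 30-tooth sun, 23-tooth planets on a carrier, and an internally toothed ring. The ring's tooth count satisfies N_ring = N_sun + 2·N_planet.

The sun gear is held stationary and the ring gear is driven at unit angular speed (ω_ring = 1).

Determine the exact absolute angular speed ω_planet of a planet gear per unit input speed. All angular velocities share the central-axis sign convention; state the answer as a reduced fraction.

N_ring = 30 + 2·23 = 76
30(ω_s−ω_c) = −76(ω_r−ω_c),  ω_s=0, ω_r=1
30(0−ω_c) = −76(1−ω_c)  ⇒  106ω_c = 76  ⇒  ω_c = 38/53
sun–planet: 30·(0−38/53) = −23·(ω_p−ω_c)  ⇒  ω_p−ω_c = −(30/23)·(-38/53) = 1140/1219
ω_p = 38/53 + 1140/1219 = 38/23

38/23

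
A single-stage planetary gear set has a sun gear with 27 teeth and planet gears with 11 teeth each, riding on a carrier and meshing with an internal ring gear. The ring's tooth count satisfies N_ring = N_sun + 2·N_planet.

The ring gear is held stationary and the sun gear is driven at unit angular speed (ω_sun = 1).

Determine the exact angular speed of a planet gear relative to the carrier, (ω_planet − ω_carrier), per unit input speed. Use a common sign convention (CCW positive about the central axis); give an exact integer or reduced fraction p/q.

N_ring = 27 + 2·11 = 49
27(ω_s−ω_c) = −49(ω_r−ω_c),  ω_r=0, ω_s=1
27(1−ω_c) = −49(0−ω_c)  ⇒  76ω_c = 27  ⇒  ω_c = 27/76
sun–planet: 27·(1−27/76) = −11·(ω_p−ω_c)  ⇒  ω_p−ω_c = −(27/11)·(49/76) = -1323/836

-1323/836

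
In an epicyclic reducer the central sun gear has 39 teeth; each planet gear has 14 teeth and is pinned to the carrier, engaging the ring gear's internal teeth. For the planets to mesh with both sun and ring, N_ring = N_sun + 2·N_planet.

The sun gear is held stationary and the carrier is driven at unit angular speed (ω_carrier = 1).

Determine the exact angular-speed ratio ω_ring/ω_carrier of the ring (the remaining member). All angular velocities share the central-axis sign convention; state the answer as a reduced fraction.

N_ring = 39 + 2·14 = 67
39(ω_s−ω_c) = −67(ω_r−ω_c),  ω_s=0, ω_c=1
ω_r = 1 − (39/67)(0−1) = 106/67
ω_r/ω_c = 106/67

106/67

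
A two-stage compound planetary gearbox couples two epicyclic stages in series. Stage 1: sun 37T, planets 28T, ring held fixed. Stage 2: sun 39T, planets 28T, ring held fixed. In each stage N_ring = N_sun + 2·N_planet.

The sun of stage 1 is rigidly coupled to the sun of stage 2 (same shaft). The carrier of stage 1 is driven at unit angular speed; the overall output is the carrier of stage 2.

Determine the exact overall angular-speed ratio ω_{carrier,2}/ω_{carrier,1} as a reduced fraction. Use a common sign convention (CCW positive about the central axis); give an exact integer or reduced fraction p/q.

2535/2479

Stage 1: N_ring = 37 + 2·28 = 93
Stage 1: 37(ω_s−ω_c) = −93(ω_r−ω_c),  ω_r=0, ω_c=1
Stage 1: ω_s = 1 − (93/37)(0−1) = 130/37
  ⇒ ω_s¹/ω_c¹ = 130/37
Stage 2: N_ring = 39 + 2·28 = 95
Stage 2: 39(ω_s−ω_c) = −95(ω_r−ω_c),  ω_r=0, ω_s=1
Stage 2: 39(1−ω_c) = −95(0−ω_c)  ⇒  134ω_c = 39  ⇒  ω_c = 39/134
  ⇒ ω_c²/ω_s² = 39/134
Coupling ω_s² = ω_s¹ ⇒ overall = 130/37 × 39/134 = 2535/2479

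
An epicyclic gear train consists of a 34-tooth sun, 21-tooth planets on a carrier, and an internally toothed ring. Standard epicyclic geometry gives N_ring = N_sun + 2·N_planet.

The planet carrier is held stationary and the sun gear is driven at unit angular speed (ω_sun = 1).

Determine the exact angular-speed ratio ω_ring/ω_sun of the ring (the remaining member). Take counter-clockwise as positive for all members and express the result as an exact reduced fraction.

N_ring = 34 + 2·21 = 76
34(ω_s−ω_c) = −76(ω_r−ω_c),  ω_c=0, ω_s=1
ω_r = 0 − (34/76)(1−0) = -17/38
ω_r/ω_s = -17/38

-17/38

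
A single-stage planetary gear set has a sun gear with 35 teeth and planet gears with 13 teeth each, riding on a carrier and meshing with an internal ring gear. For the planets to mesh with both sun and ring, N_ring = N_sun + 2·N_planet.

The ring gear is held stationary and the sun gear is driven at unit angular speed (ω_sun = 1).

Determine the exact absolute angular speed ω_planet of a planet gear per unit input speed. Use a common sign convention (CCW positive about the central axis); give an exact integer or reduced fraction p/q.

N_ring = 35 + 2·13 = 61
35(ω_s−ω_c) = −61(ω_r−ω_c),  ω_r=0, ω_s=1
35(1−ω_c) = −61(0−ω_c)  ⇒  96ω_c = 35  ⇒  ω_c = 35/96
sun–planet: 35·(1−35/96) = −13·(ω_p−ω_c)  ⇒  ω_p−ω_c = −(35/13)·(61/96) = -2135/1248
ω_p = 35/96 − 2135/1248 = -35/26

-35/26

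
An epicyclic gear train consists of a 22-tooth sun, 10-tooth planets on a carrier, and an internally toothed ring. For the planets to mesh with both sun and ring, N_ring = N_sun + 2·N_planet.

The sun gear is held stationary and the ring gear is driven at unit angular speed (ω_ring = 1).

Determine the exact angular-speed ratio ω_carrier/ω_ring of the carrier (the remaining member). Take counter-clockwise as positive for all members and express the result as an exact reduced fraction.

N_ring = 22 + 2·10 = 42
22(ω_s−ω_c) = −42(ω_r−ω_c),  ω_s=0, ω_r=1
22(0−ω_c) = −42(1−ω_c)  ⇒  64ω_c = 42  ⇒  ω_c = 21/32
ω_c/ω_r = 21/32

21/32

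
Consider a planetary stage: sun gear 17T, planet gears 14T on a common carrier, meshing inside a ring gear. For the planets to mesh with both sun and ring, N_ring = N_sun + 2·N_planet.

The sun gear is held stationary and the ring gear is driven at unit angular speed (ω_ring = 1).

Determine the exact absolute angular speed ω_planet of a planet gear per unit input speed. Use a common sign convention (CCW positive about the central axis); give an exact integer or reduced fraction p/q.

45/28

N_ring = 17 + 2·14 = 45
17(ω_s−ω_c) = −45(ω_r−ω_c),  ω_s=0, ω_r=1
17(0−ω_c) = −45(1−ω_c)  ⇒  62ω_c = 45  ⇒  ω_c = 45/62
sun–planet: 17·(0−45/62) = −14·(ω_p−ω_c)  ⇒  ω_p−ω_c = −(17/14)·(-45/62) = 765/868
ω_p = 45/62 + 765/868 = 45/28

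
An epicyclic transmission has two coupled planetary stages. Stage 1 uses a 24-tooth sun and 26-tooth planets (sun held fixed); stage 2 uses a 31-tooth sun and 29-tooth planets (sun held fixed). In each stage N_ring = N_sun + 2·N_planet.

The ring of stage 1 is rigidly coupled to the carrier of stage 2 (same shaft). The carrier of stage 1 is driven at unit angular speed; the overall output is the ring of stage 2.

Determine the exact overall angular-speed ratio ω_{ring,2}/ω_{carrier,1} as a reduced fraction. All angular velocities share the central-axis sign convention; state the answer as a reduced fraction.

3000/1691

Stage 1: N_ring = 24 + 2·26 = 76
Stage 1: 24(ω_s−ω_c) = −76(ω_r−ω_c),  ω_s=0, ω_c=1
Stage 1: ω_r = 1 − (24/76)(0−1) = 25/19
  ⇒ ω_r¹/ω_c¹ = 25/19
Stage 2: N_ring = 31 + 2·29 = 89
Stage 2: 31(ω_s−ω_c) = −89(ω_r−ω_c),  ω_s=0, ω_c=1
Stage 2: ω_r = 1 − (31/89)(0−1) = 120/89
  ⇒ ω_r²/ω_c² = 120/89
Coupling ω_c² = ω_r¹ ⇒ overall = 25/19 × 120/89 = 3000/1691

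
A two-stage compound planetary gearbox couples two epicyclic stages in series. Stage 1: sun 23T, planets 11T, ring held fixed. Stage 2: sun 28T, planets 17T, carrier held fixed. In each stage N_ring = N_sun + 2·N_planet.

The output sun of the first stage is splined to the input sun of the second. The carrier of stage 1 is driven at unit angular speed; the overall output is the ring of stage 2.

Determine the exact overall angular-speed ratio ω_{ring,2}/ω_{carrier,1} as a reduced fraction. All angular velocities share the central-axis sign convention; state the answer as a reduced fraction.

-952/713

Stage 1: N_ring = 23 + 2·11 = 45
Stage 1: 23(ω_s−ω_c) = −45(ω_r−ω_c),  ω_r=0, ω_c=1
Stage 1: ω_s = 1 − (45/23)(0−1) = 68/23
  ⇒ ω_s¹/ω_c¹ = 68/23
Stage 2: N_ring = 28 + 2·17 = 62
Stage 2: 28(ω_s−ω_c) = −62(ω_r−ω_c),  ω_c=0, ω_s=1
Stage 2: ω_r = 0 − (28/62)(1−0) = -14/31
  ⇒ ω_r²/ω_s² = -14/31
Coupling ω_s² = ω_s¹ ⇒ overall = 68/23 × -14/31 = -952/713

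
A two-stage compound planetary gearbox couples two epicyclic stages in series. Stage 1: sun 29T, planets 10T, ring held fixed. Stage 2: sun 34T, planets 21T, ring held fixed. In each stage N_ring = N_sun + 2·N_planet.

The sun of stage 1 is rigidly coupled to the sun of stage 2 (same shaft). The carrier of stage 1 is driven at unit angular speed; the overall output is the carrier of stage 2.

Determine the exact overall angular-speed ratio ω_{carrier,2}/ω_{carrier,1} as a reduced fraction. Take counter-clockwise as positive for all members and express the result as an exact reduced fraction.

1326/1595

Stage 1: N_ring = 29 + 2·10 = 49
Stage 1: 29(ω_s−ω_c) = −49(ω_r−ω_c),  ω_r=0, ω_c=1
Stage 1: ω_s = 1 − (49/29)(0−1) = 78/29
  ⇒ ω_s¹/ω_c¹ = 78/29
Stage 2: N_ring = 34 + 2·21 = 76
Stage 2: 34(ω_s−ω_c) = −76(ω_r−ω_c),  ω_r=0, ω_s=1
Stage 2: 34(1−ω_c) = −76(0−ω_c)  ⇒  110ω_c = 34  ⇒  ω_c = 17/55
  ⇒ ω_c²/ω_s² = 17/55
Coupling ω_s² = ω_s¹ ⇒ overall = 78/29 × 17/55 = 1326/1595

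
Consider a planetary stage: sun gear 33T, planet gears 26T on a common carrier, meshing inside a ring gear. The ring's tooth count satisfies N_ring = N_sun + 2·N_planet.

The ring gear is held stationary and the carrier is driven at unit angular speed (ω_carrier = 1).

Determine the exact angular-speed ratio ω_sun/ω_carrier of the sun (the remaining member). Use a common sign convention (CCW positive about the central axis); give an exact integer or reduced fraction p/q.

118/33

N_ring = 33 + 2·26 = 85
33(ω_s−ω_c) = −85(ω_r−ω_c),  ω_r=0, ω_c=1
ω_s = 1 − (85/33)(0−1) = 118/33
ω_s/ω_c = 118/33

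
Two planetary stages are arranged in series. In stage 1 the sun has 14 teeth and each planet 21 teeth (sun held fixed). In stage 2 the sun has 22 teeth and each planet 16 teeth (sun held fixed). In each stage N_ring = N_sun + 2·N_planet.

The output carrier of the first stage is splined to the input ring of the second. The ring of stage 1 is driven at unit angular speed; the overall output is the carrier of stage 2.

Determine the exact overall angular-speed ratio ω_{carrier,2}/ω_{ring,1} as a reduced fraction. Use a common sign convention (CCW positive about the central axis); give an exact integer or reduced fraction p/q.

Stage 1: N_ring = 14 + 2·21 = 56
Stage 1: 14(ω_s−ω_c) = −56(ω_r−ω_c),  ω_s=0, ω_r=1
Stage 1: 14(0−ω_c) = −56(1−ω_c)  ⇒  70ω_c = 56  ⇒  ω_c = 4/5
  ⇒ ω_c¹/ω_r¹ = 4/5
Stage 2: N_ring = 22 + 2·16 = 54
Stage 2: 22(ω_s−ω_c) = −54(ω_r−ω_c),  ω_s=0, ω_r=1
Stage 2: 22(0−ω_c) = −54(1−ω_c)  ⇒  76ω_c = 54  ⇒  ω_c = 27/38
  ⇒ ω_c²/ω_r² = 27/38
Coupling ω_r² = ω_c¹ ⇒ overall = 4/5 × 27/38 = 54/95

54/95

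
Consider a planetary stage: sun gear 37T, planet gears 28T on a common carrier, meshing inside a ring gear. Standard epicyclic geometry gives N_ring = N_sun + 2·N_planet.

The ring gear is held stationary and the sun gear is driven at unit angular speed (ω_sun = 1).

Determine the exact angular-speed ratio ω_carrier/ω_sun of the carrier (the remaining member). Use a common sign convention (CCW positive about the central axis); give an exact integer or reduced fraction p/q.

N_ring = 37 + 2·28 = 93
37(ω_s−ω_c) = −93(ω_r−ω_c),  ω_r=0, ω_s=1
37(1−ω_c) = −93(0−ω_c)  ⇒  130ω_c = 37  ⇒  ω_c = 37/130
ω_c/ω_s = 37/130

37/130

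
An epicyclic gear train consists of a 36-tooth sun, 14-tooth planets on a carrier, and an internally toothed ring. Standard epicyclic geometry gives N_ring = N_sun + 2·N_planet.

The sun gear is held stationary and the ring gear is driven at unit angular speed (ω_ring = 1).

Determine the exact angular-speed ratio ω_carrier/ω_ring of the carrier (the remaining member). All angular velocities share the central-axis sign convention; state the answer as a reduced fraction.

16/25

N_ring = 36 + 2·14 = 64
36(ω_s−ω_c) = −64(ω_r−ω_c),  ω_s=0, ω_r=1
36(0−ω_c) = −64(1−ω_c)  ⇒  100ω_c = 64  ⇒  ω_c = 16/25
ω_c/ω_r = 16/25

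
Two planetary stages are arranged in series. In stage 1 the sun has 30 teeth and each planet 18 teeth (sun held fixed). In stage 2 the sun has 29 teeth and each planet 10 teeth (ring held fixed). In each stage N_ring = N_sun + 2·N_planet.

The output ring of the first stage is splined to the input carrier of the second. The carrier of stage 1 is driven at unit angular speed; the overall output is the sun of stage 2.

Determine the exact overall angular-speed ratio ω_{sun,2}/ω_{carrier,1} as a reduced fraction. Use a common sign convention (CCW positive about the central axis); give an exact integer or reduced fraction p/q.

1248/319

Stage 1: N_ring = 30 + 2·18 = 66
Stage 1: 30(ω_s−ω_c) = −66(ω_r−ω_c),  ω_s=0, ω_c=1
Stage 1: ω_r = 1 − (30/66)(0−1) = 16/11
  ⇒ ω_r¹/ω_c¹ = 16/11
Stage 2: N_ring = 29 + 2·10 = 49
Stage 2: 29(ω_s−ω_c) = −49(ω_r−ω_c),  ω_r=0, ω_c=1
Stage 2: ω_s = 1 − (49/29)(0−1) = 78/29
  ⇒ ω_s²/ω_c² = 78/29
Coupling ω_c² = ω_r¹ ⇒ overall = 16/11 × 78/29 = 1248/319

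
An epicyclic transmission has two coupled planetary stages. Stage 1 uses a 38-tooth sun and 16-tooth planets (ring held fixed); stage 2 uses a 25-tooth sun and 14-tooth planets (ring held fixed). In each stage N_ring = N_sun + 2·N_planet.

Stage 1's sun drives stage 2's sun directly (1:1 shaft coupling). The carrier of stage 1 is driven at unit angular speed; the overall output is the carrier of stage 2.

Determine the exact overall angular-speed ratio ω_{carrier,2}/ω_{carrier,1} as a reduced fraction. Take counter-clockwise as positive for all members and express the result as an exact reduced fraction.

225/247

Stage 1: N_ring = 38 + 2·16 = 70
Stage 1: 38(ω_s−ω_c) = −70(ω_r−ω_c),  ω_r=0, ω_c=1
Stage 1: ω_s = 1 − (70/38)(0−1) = 54/19
  ⇒ ω_s¹/ω_c¹ = 54/19
Stage 2: N_ring = 25 + 2·14 = 53
Stage 2: 25(ω_s−ω_c) = −53(ω_r−ω_c),  ω_r=0, ω_s=1
Stage 2: 25(1−ω_c) = −53(0−ω_c)  ⇒  78ω_c = 25  ⇒  ω_c = 25/78
  ⇒ ω_c²/ω_s² = 25/78
Coupling ω_s² = ω_s¹ ⇒ overall = 54/19 × 25/78 = 225/247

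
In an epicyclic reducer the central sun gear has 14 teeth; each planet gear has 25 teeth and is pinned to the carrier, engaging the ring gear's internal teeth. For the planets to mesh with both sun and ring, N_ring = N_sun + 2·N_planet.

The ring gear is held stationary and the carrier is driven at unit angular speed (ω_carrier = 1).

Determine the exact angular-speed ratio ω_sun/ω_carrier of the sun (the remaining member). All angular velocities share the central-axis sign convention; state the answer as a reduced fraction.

N_ring = 14 + 2·25 = 64
14(ω_s−ω_c) = −64(ω_r−ω_c),  ω_r=0, ω_c=1
ω_s = 1 − (64/14)(0−1) = 39/7
ω_s/ω_c = 39/7

39/7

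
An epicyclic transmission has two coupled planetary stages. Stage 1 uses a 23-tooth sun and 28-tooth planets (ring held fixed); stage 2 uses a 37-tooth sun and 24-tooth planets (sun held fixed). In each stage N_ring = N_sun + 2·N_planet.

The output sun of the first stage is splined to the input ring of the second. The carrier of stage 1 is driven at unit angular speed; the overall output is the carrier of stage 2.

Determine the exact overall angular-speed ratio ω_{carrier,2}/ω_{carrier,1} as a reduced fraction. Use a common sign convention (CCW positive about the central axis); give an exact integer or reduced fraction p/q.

4335/1403

Stage 1: N_ring = 23 + 2·28 = 79
Stage 1: 23(ω_s−ω_c) = −79(ω_r−ω_c),  ω_r=0, ω_c=1
Stage 1: ω_s = 1 − (79/23)(0−1) = 102/23
  ⇒ ω_s¹/ω_c¹ = 102/23
Stage 2: N_ring = 37 + 2·24 = 85
Stage 2: 37(ω_s−ω_c) = −85(ω_r−ω_c),  ω_s=0, ω_r=1
Stage 2: 37(0−ω_c) = −85(1−ω_c)  ⇒  122ω_c = 85  ⇒  ω_c = 85/122
  ⇒ ω_c²/ω_r² = 85/122
Coupling ω_r² = ω_s¹ ⇒ overall = 102/23 × 85/122 = 4335/1403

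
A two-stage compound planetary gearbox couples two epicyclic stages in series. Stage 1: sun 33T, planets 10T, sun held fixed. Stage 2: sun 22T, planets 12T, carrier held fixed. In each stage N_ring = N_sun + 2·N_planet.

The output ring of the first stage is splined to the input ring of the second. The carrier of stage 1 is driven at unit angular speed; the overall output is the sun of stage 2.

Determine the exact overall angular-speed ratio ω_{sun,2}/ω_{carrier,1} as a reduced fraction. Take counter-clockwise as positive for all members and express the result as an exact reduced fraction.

Stage 1: N_ring = 33 + 2·10 = 53
Stage 1: 33(ω_s−ω_c) = −53(ω_r−ω_c),  ω_s=0, ω_c=1
Stage 1: ω_r = 1 − (33/53)(0−1) = 86/53
  ⇒ ω_r¹/ω_c¹ = 86/53
Stage 2: N_ring = 22 + 2·12 = 46
Stage 2: 22(ω_s−ω_c) = −46(ω_r−ω_c),  ω_c=0, ω_r=1
Stage 2: ω_s = 0 − (46/22)(1−0) = -23/11
  ⇒ ω_s²/ω_r² = -23/11
Coupling ω_r² = ω_r¹ ⇒ overall = 86/53 × -23/11 = -1978/583

-1978/583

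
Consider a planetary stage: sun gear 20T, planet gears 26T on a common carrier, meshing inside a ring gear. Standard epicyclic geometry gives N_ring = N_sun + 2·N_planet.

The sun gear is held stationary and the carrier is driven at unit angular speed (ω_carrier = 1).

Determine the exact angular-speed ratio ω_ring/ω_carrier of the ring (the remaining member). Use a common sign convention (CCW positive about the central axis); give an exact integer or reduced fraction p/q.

N_ring = 20 + 2·26 = 72
20(ω_s−ω_c) = −72(ω_r−ω_c),  ω_s=0, ω_c=1
ω_r = 1 − (20/72)(0−1) = 23/18
ω_r/ω_c = 23/18

23/18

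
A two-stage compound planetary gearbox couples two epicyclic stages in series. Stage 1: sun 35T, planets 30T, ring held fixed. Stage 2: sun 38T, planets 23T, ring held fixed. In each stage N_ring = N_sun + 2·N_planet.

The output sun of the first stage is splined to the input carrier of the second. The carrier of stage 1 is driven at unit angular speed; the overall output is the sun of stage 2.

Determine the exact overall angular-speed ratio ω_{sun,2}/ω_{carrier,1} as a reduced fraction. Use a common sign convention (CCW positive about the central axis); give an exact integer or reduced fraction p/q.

1586/133

Stage 1: N_ring = 35 + 2·30 = 95
Stage 1: 35(ω_s−ω_c) = −95(ω_r−ω_c),  ω_r=0, ω_c=1
Stage 1: ω_s = 1 − (95/35)(0−1) = 26/7
  ⇒ ω_s¹/ω_c¹ = 26/7
Stage 2: N_ring = 38 + 2·23 = 84
Stage 2: 38(ω_s−ω_c) = −84(ω_r−ω_c),  ω_r=0, ω_c=1
Stage 2: ω_s = 1 − (84/38)(0−1) = 61/19
  ⇒ ω_s²/ω_c² = 61/19
Coupling ω_c² = ω_s¹ ⇒ overall = 26/7 × 61/19 = 1586/133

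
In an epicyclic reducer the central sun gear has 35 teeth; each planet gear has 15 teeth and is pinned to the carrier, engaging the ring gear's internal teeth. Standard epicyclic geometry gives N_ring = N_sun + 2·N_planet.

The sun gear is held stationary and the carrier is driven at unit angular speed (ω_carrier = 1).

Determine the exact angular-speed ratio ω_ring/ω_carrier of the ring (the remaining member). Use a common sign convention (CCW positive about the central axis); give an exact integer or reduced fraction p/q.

20/13

N_ring = 35 + 2·15 = 65
35(ω_s−ω_c) = −65(ω_r−ω_c),  ω_s=0, ω_c=1
ω_r = 1 − (35/65)(0−1) = 20/13
ω_r/ω_c = 20/13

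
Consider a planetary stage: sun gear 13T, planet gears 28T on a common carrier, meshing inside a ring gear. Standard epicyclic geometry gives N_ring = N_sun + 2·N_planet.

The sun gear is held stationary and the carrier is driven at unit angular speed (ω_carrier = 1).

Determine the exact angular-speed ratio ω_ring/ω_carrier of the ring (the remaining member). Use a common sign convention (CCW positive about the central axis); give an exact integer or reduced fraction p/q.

82/69

N_ring = 13 + 2·28 = 69
13(ω_s−ω_c) = −69(ω_r−ω_c),  ω_s=0, ω_c=1
ω_r = 1 − (13/69)(0−1) = 82/69
ω_r/ω_c = 82/69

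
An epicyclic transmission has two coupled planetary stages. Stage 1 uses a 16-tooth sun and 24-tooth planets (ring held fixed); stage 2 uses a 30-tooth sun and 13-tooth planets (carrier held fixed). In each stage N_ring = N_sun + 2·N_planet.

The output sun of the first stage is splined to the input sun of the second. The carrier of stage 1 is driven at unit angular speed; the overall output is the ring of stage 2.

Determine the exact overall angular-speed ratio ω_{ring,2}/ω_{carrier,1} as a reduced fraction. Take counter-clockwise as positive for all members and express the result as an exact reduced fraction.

-75/28

Stage 1: N_ring = 16 + 2·24 = 64
Stage 1: 16(ω_s−ω_c) = −64(ω_r−ω_c),  ω_r=0, ω_c=1
Stage 1: ω_s = 1 − (64/16)(0−1) = 5
  ⇒ ω_s¹/ω_c¹ = 5
Stage 2: N_ring = 30 + 2·13 = 56
Stage 2: 30(ω_s−ω_c) = −56(ω_r−ω_c),  ω_c=0, ω_s=1
Stage 2: ω_r = 0 − (30/56)(1−0) = -15/28
  ⇒ ω_r²/ω_s² = -15/28
Coupling ω_s² = ω_s¹ ⇒ overall = 5 × -15/28 = -75/28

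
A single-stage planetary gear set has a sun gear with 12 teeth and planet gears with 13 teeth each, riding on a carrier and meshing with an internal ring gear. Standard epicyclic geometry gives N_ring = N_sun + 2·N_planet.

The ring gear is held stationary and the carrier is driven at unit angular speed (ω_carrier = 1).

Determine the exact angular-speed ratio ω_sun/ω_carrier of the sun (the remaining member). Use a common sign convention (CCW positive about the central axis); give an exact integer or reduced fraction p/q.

25/6

N_ring = 12 + 2·13 = 38
12(ω_s−ω_c) = −38(ω_r−ω_c),  ω_r=0, ω_c=1
ω_s = 1 − (38/12)(0−1) = 25/6
ω_s/ω_c = 25/6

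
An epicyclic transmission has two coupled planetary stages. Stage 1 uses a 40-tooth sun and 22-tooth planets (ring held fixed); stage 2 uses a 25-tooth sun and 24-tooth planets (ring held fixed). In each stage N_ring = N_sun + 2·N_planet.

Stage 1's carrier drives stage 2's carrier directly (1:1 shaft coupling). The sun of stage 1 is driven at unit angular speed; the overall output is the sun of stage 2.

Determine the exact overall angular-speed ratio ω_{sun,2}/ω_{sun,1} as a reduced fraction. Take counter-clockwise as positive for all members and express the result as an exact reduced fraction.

Stage 1: N_ring = 40 + 2·22 = 84
Stage 1: 40(ω_s−ω_c) = −84(ω_r−ω_c),  ω_r=0, ω_s=1
Stage 1: 40(1−ω_c) = −84(0−ω_c)  ⇒  124ω_c = 40  ⇒  ω_c = 10/31
  ⇒ ω_c¹/ω_s¹ = 10/31
Stage 2: N_ring = 25 + 2·24 = 73
Stage 2: 25(ω_s−ω_c) = −73(ω_r−ω_c),  ω_r=0, ω_c=1
Stage 2: ω_s = 1 − (73/25)(0−1) = 98/25
  ⇒ ω_s²/ω_c² = 98/25
Coupling ω_c² = ω_c¹ ⇒ overall = 10/31 × 98/25 = 196/155

196/155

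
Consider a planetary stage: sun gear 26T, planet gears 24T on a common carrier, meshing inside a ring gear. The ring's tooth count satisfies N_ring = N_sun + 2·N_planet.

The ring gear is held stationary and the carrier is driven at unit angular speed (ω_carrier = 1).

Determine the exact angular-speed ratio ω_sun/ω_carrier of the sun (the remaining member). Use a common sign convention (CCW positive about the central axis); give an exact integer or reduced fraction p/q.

N_ring = 26 + 2·24 = 74
26(ω_s−ω_c) = −74(ω_r−ω_c),  ω_r=0, ω_c=1
ω_s = 1 − (74/26)(0−1) = 50/13
ω_s/ω_c = 50/13

50/13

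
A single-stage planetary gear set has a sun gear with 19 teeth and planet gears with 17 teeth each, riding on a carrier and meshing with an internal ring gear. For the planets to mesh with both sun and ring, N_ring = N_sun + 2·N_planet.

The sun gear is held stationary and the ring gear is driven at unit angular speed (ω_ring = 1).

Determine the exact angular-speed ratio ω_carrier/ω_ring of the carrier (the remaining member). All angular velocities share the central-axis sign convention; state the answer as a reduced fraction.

N_ring = 19 + 2·17 = 53
19(ω_s−ω_c) = −53(ω_r−ω_c),  ω_s=0, ω_r=1
19(0−ω_c) = −53(1−ω_c)  ⇒  72ω_c = 53  ⇒  ω_c = 53/72
ω_c/ω_r = 53/72

53/72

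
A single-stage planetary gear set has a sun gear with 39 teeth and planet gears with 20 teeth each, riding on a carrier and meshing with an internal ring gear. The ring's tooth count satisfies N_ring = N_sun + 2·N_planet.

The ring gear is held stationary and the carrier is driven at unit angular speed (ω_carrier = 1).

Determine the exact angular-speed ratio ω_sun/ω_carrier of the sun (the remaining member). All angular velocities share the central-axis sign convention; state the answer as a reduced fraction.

118/39

N_ring = 39 + 2·20 = 79
39(ω_s−ω_c) = −79(ω_r−ω_c),  ω_r=0, ω_c=1
ω_s = 1 − (79/39)(0−1) = 118/39
ω_s/ω_c = 118/39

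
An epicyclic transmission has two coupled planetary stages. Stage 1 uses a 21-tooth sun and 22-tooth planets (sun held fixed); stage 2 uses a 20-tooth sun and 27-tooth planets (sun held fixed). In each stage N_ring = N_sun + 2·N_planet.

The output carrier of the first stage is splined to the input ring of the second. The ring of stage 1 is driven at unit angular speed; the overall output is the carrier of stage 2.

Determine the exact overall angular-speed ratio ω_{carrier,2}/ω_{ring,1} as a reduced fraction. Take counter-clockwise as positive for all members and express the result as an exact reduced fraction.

Stage 1: N_ring = 21 + 2·22 = 65
Stage 1: 21(ω_s−ω_c) = −65(ω_r−ω_c),  ω_s=0, ω_r=1
Stage 1: 21(0−ω_c) = −65(1−ω_c)  ⇒  86ω_c = 65  ⇒  ω_c = 65/86
  ⇒ ω_c¹/ω_r¹ = 65/86
Stage 2: N_ring = 20 + 2·27 = 74
Stage 2: 20(ω_s−ω_c) = −74(ω_r−ω_c),  ω_s=0, ω_r=1
Stage 2: 20(0−ω_c) = −74(1−ω_c)  ⇒  94ω_c = 74  ⇒  ω_c = 37/47
  ⇒ ω_c²/ω_r² = 37/47
Coupling ω_r² = ω_c¹ ⇒ overall = 65/86 × 37/47 = 2405/4042

2405/4042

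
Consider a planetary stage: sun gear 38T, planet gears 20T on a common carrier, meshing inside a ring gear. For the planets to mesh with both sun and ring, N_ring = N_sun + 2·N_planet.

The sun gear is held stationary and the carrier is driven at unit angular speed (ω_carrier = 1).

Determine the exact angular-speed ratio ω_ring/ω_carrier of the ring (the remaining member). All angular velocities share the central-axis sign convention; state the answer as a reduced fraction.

58/39

N_ring = 38 + 2·20 = 78
38(ω_s−ω_c) = −78(ω_r−ω_c),  ω_s=0, ω_c=1
ω_r = 1 − (38/78)(0−1) = 58/39
ω_r/ω_c = 58/39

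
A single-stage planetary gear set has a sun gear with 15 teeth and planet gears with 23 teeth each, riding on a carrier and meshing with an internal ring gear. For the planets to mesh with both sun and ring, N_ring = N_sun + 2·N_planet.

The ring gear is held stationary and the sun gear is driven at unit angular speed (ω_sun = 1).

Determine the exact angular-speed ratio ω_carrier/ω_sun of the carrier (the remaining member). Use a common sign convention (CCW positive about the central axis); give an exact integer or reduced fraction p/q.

15/76

N_ring = 15 + 2·23 = 61
15(ω_s−ω_c) = −61(ω_r−ω_c),  ω_r=0, ω_s=1
15(1−ω_c) = −61(0−ω_c)  ⇒  76ω_c = 15  ⇒  ω_c = 15/76
ω_c/ω_s = 15/76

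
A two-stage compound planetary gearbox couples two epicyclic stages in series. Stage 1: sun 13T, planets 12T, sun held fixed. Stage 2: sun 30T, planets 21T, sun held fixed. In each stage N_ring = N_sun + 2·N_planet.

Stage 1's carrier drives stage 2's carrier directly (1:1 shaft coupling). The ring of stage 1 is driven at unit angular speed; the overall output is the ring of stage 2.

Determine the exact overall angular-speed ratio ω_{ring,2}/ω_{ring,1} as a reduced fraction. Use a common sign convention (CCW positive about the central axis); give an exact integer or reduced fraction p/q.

629/600

Stage 1: N_ring = 13 + 2·12 = 37
Stage 1: 13(ω_s−ω_c) = −37(ω_r−ω_c),  ω_s=0, ω_r=1
Stage 1: 13(0−ω_c) = −37(1−ω_c)  ⇒  50ω_c = 37  ⇒  ω_c = 37/50
  ⇒ ω_c¹/ω_r¹ = 37/50
Stage 2: N_ring = 30 + 2·21 = 72
Stage 2: 30(ω_s−ω_c) = −72(ω_r−ω_c),  ω_s=0, ω_c=1
Stage 2: ω_r = 1 − (30/72)(0−1) = 17/12
  ⇒ ω_r²/ω_c² = 17/12
Coupling ω_c² = ω_c¹ ⇒ overall = 37/50 × 17/12 = 629/600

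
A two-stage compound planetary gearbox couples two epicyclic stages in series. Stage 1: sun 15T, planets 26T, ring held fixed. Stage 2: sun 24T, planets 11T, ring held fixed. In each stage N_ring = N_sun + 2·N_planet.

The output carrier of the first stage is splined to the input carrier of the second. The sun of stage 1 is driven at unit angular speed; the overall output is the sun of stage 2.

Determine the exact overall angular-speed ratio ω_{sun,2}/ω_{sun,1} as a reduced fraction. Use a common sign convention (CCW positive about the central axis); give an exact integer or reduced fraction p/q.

Stage 1: N_ring = 15 + 2·26 = 67
Stage 1: 15(ω_s−ω_c) = −67(ω_r−ω_c),  ω_r=0, ω_s=1
Stage 1: 15(1−ω_c) = −67(0−ω_c)  ⇒  82ω_c = 15  ⇒  ω_c = 15/82
  ⇒ ω_c¹/ω_s¹ = 15/82
Stage 2: N_ring = 24 + 2·11 = 46
Stage 2: 24(ω_s−ω_c) = −46(ω_r−ω_c),  ω_r=0, ω_c=1
Stage 2: ω_s = 1 − (46/24)(0−1) = 35/12
  ⇒ ω_s²/ω_c² = 35/12
Coupling ω_c² = ω_c¹ ⇒ overall = 15/82 × 35/12 = 175/328

175/328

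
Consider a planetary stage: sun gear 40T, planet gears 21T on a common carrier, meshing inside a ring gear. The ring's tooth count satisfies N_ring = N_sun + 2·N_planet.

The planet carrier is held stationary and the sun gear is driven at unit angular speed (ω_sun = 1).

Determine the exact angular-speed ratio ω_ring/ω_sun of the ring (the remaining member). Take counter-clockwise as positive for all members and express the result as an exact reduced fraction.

N_ring = 40 + 2·21 = 82
40(ω_s−ω_c) = −82(ω_r−ω_c),  ω_c=0, ω_s=1
ω_r = 0 − (40/82)(1−0) = -20/41
ω_r/ω_s = -20/41

-20/41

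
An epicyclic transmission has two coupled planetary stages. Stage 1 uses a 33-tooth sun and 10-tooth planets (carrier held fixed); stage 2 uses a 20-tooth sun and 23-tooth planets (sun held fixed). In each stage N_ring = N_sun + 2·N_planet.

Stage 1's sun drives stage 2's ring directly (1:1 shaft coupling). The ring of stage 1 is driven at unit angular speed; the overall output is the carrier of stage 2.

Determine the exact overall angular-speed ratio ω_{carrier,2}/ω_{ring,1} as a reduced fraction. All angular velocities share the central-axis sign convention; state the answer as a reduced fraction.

-53/43

Stage 1: N_ring = 33 + 2·10 = 53
Stage 1: 33(ω_s−ω_c) = −53(ω_r−ω_c),  ω_c=0, ω_r=1
Stage 1: ω_s = 0 − (53/33)(1−0) = -53/33
  ⇒ ω_s¹/ω_r¹ = -53/33
Stage 2: N_ring = 20 + 2·23 = 66
Stage 2: 20(ω_s−ω_c) = −66(ω_r−ω_c),  ω_s=0, ω_r=1
Stage 2: 20(0−ω_c) = −66(1−ω_c)  ⇒  86ω_c = 66  ⇒  ω_c = 33/43
  ⇒ ω_c²/ω_r² = 33/43
Coupling ω_r² = ω_s¹ ⇒ overall = -53/33 × 33/43 = -53/43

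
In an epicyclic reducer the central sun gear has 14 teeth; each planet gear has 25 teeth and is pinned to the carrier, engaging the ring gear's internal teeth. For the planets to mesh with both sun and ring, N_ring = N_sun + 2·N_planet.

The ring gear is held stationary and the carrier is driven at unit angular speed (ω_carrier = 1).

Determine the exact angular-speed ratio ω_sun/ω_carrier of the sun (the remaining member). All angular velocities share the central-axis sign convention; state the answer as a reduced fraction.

N_ring = 14 + 2·25 = 64
14(ω_s−ω_c) = −64(ω_r−ω_c),  ω_r=0, ω_c=1
ω_s = 1 − (64/14)(0−1) = 39/7
ω_s/ω_c = 39/7

39/7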